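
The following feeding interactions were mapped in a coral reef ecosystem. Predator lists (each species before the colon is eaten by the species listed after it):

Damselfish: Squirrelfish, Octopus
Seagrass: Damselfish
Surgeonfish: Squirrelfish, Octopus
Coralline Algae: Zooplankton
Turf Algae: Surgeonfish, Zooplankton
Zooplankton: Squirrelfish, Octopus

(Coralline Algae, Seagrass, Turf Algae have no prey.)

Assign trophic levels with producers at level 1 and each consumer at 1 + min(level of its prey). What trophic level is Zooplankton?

Coralline Algae is a producer → level 1.
Zooplankton eats Coralline Algae → level 2.

Trophic level 2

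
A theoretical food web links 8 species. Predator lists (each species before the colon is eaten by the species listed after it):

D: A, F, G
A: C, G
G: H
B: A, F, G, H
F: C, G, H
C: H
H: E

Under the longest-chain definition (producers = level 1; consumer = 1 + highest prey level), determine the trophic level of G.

B is a producer → level 1.
A eats B (level 1); other prey at levels: D 1 → level 2.
G eats A (level 2); other prey at levels: B 1, D 1, F 2 → level 3.

Trophic level 3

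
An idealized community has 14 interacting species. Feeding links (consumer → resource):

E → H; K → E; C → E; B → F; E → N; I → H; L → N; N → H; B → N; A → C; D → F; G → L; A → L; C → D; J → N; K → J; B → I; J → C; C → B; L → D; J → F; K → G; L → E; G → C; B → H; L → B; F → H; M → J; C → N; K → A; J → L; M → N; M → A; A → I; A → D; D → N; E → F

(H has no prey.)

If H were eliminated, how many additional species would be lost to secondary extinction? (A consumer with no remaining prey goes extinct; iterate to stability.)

Remove H.
Round 1: F (all prey gone), N (all prey gone), I (all prey gone) → extinct.
Round 2: B (all prey gone), E (all prey gone), D (all prey gone) → extinct.
Round 3: C (all prey gone), L (all prey gone) → extinct.
Round 4: G (all prey gone), A (all prey gone), J (all prey gone) → extinct.
Round 5: K (all prey gone), M (all prey gone) → extinct.
No further losses. Total secondary extinctions: 13.

13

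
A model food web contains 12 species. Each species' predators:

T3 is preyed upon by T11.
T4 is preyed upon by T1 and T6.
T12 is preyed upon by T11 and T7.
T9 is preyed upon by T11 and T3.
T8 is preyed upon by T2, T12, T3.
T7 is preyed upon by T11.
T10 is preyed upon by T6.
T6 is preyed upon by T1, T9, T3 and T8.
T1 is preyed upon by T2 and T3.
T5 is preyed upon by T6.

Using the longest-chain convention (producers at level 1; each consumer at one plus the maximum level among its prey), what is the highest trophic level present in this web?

Producers (level 1): T5, T10, T4.
T5 → T6 → T8 → T12 → T7 → T11 gives T11 level 6.
No species has a prey at level 6, so no species reaches level 7.

6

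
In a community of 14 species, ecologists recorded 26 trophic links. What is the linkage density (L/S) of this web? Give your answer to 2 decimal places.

L/S = 1.86

There are L = 26 links among S = 14 species.
L/S = 26/14 = 1.8571 ≈ 1.86.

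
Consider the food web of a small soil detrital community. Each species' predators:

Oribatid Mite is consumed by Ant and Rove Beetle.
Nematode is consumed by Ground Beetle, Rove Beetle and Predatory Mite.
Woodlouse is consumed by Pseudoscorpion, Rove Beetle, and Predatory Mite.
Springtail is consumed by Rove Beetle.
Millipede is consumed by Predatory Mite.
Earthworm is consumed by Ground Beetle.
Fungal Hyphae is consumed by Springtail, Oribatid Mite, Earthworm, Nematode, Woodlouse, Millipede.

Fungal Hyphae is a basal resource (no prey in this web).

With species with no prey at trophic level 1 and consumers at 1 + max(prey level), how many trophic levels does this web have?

3

Basal resources (level 1): Fungal Hyphae.
Fungal Hyphae → Nematode → Ground Beetle gives Ground Beetle level 3.
No species has a prey at level 3, so no species reaches level 4.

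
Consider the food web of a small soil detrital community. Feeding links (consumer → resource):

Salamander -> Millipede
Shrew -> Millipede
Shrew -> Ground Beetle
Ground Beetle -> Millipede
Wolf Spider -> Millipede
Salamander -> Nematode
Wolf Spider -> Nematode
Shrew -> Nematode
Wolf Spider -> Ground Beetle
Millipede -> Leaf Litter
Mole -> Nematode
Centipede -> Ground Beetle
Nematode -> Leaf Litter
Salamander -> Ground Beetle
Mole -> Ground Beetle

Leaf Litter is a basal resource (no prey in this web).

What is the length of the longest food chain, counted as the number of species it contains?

4 species

One longest chain: Leaf Litter → Millipede → Ground Beetle → Wolf Spider.
It has 4 species and 3 links.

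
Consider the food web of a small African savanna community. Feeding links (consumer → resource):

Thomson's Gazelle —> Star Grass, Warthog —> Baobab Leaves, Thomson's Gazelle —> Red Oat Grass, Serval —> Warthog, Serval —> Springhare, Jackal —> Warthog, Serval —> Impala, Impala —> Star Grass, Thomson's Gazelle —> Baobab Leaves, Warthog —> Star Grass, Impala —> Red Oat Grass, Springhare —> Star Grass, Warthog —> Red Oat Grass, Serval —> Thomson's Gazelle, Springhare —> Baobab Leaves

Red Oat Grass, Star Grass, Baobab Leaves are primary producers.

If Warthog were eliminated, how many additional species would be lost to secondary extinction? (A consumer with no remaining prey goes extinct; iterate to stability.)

Remove Warthog.
Round 1: Jackal (all prey gone) → extinct.
No further losses. Total secondary extinctions: 1.

1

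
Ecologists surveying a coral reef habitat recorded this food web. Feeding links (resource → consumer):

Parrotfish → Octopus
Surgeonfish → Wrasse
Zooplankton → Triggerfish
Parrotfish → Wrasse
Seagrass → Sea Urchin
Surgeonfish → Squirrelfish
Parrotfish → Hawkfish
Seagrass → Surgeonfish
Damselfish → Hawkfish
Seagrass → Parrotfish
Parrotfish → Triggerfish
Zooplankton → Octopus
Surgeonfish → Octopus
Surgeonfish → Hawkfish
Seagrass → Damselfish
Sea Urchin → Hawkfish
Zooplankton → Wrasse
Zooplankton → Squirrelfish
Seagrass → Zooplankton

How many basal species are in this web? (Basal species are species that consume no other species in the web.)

1

Basal species (no prey listed): Seagrass.
Count: 1.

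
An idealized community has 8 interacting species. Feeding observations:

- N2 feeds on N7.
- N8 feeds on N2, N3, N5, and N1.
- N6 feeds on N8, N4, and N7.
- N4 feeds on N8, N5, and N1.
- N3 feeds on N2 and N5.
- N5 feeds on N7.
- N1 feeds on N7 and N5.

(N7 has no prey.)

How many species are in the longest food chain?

One longest chain: N7 → N5 → N1 → N8 → N4 → N6.
It has 6 species and 5 links.

6 species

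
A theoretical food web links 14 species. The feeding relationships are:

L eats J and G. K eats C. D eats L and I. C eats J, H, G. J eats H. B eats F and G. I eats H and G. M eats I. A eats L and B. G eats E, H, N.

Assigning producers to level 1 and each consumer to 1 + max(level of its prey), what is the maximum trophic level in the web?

Producers (level 1): N, H, F, E.
N → G → I → D gives D level 4.
No species has a prey at level 4, so no species reaches level 5.

4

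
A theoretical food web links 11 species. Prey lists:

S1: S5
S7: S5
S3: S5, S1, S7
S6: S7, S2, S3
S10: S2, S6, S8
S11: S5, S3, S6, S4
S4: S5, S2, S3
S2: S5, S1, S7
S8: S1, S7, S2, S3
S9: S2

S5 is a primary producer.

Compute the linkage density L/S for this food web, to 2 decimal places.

L/S = 2.36

There are L = 26 links among S = 11 species.
L/S = 26/11 = 2.3636 ≈ 2.36.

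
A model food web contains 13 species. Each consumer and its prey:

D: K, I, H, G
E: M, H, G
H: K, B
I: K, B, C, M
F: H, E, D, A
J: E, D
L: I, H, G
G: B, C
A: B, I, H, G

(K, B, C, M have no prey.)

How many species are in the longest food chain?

One longest chain: K → H → E → F.
It has 4 species and 3 links.

4 species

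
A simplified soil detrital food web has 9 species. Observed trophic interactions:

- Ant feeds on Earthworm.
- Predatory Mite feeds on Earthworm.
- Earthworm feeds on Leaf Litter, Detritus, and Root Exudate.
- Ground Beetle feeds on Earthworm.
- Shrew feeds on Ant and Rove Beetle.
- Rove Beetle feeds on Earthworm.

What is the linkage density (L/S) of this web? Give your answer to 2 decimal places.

L/S = 1.00

There are L = 9 links among S = 9 species.
L/S = 9/9 = 1.0000 ≈ 1.00.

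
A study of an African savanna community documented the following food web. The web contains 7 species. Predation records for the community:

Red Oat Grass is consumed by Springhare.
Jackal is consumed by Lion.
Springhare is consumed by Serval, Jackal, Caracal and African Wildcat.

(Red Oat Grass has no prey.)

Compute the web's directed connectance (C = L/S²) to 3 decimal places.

C = 0.122

The web has S = 7 species and L = 6 feeding links.
C = L / S² = 6 / 49 = 0.1224 ≈ 0.122.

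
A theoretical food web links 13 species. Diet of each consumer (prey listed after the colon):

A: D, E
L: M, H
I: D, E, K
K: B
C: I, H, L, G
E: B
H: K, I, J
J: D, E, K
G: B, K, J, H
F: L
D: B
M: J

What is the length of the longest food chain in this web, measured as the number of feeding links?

One longest chain: B → D → I → H → L → F.
It has 6 species and 5 links.

5 links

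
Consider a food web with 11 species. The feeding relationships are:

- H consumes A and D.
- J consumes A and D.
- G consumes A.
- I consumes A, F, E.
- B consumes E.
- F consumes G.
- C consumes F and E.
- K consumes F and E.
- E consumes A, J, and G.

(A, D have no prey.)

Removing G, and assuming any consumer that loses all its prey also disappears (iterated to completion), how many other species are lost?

Remove G.
Round 1: F (all prey gone) → extinct.
No further losses. Total secondary extinctions: 1.

1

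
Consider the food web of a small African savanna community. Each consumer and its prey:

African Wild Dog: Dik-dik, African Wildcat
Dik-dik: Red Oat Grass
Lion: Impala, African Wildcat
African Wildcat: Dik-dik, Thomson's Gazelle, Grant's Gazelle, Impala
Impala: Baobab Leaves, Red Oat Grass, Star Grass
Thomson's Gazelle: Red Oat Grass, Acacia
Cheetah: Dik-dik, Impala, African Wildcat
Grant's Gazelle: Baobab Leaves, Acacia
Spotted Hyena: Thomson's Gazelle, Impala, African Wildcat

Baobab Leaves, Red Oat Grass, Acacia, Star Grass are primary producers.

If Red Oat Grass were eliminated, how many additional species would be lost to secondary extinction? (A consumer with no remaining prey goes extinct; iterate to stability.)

1

Remove Red Oat Grass.
Round 1: Dik-dik (all prey gone) → extinct.
No further losses. Total secondary extinctions: 1.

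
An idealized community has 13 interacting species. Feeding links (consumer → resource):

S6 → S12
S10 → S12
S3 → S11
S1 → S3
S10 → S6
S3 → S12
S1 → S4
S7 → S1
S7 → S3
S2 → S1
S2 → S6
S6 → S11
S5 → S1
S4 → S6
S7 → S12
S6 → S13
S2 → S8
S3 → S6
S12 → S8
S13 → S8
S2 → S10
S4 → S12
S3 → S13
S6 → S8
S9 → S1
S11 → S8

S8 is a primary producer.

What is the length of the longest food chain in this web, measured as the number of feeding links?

One longest chain: S8 → S12 → S6 → S4 → S1 → S5.
It has 6 species and 5 links.

5 links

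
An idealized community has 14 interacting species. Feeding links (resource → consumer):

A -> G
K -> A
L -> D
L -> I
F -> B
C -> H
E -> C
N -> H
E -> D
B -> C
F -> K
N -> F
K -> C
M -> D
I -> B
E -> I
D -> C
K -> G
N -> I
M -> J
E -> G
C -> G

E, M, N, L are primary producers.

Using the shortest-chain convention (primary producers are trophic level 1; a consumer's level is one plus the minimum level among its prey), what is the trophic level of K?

Trophic level 3

N is a producer → level 1.
F eats N → level 2.
K eats F → level 3.
No prey of K is below level 2, so 3 is the minimum.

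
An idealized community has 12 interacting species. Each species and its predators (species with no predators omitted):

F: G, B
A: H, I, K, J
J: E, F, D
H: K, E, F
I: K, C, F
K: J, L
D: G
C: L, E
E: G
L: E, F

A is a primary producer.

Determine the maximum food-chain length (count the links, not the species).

One longest chain: A → H → K → J → F → G.
It has 6 species and 5 links.

5 links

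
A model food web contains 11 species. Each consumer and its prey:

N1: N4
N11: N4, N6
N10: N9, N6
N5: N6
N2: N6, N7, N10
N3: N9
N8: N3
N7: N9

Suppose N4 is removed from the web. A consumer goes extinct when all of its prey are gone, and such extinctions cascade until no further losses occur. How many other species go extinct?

1

Remove N4.
Round 1: N1 (all prey gone) → extinct.
No further losses. Total secondary extinctions: 1.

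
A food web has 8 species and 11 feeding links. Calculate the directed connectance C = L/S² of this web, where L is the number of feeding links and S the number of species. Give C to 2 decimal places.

C = 0.17

The web has S = 8 species and L = 11 feeding links.
C = L / S² = 11 / 64 = 0.1719 ≈ 0.17.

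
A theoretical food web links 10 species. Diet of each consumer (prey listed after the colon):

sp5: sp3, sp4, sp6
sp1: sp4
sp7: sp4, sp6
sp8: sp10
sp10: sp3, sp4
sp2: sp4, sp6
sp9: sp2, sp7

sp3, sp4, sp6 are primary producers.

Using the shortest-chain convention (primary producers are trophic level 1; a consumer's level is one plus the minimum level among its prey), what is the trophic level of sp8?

Trophic level 3

sp3 is a producer → level 1.
sp10 eats sp3 → level 2.
sp8 eats sp10 → level 3.
No prey of sp8 is below level 2, so 3 is the minimum.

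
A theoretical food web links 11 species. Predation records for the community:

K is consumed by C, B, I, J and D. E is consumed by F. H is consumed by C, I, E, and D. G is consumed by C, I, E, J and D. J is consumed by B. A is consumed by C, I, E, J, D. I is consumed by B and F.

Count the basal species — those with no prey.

Basal species (no prey listed): G, K, A, H.
Count: 4.

4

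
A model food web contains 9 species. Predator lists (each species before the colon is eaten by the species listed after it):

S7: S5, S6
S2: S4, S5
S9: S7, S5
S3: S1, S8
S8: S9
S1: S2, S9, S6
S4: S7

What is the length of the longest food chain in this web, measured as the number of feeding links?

5 links

One longest chain: S3 → S1 → S2 → S4 → S7 → S5.
It has 6 species and 5 links.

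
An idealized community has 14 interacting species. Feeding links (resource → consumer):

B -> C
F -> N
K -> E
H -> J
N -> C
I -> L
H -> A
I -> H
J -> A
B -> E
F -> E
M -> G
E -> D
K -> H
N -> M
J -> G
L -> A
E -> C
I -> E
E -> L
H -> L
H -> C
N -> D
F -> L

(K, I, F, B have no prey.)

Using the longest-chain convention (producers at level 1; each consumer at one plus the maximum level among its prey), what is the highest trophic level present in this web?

Producers (level 1): K, I, F, B.
K → H → J → G gives G level 4.
No species has a prey at level 4, so no species reaches level 5.

4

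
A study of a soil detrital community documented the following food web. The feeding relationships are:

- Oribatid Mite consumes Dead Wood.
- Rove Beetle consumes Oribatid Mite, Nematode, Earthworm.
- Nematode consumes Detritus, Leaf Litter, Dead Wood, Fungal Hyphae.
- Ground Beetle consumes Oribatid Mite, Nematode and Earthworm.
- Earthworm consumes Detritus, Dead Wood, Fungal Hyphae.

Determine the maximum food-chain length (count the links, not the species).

One longest chain: Detritus → Earthworm → Ground Beetle.
It has 3 species and 2 links.

2 links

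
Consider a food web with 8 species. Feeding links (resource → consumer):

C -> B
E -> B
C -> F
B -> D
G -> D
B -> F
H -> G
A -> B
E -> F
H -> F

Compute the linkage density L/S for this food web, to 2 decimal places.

L/S = 1.25

There are L = 10 links among S = 8 species.
L/S = 10/8 = 1.2500 ≈ 1.25.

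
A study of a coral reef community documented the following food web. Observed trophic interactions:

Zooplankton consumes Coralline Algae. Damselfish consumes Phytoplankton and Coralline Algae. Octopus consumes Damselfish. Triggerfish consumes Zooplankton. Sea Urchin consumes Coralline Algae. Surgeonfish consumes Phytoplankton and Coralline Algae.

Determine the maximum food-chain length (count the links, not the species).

2 links

One longest chain: Coralline Algae → Zooplankton → Triggerfish.
It has 3 species and 2 links.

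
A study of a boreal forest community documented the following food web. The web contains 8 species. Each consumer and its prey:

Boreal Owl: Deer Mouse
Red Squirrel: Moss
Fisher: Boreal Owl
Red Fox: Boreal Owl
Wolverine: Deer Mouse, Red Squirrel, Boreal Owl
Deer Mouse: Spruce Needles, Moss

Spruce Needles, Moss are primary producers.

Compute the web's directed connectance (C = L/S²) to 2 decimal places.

The web has S = 8 species and L = 9 feeding links.
C = L / S² = 9 / 64 = 0.1406 ≈ 0.14.

C = 0.14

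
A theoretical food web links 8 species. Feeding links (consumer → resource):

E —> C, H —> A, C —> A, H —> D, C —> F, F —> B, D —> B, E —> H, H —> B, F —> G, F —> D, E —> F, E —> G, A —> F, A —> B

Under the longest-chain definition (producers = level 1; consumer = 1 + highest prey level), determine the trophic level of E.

Trophic level 6

B is a producer → level 1.
D eats B → level 2.
F eats D (level 2); other prey at levels: B 1, G 1 → level 3.
A eats F (level 3); other prey at levels: B 1 → level 4.
C eats A (level 4); other prey at levels: F 3 → level 5.
E eats C (level 5); other prey at levels: G 1, F 3, H 5 → level 6.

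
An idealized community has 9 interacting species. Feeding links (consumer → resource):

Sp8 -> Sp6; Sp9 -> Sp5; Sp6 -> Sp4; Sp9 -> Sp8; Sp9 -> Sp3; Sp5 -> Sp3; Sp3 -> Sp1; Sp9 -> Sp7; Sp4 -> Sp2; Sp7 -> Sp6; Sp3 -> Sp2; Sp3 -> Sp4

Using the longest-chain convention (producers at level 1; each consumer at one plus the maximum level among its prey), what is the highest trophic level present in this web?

Producers (level 1): Sp1, Sp2.
Sp2 → Sp4 → Sp3 → Sp5 → Sp9 gives Sp9 level 5.
No species has a prey at level 5, so no species reaches level 6.

5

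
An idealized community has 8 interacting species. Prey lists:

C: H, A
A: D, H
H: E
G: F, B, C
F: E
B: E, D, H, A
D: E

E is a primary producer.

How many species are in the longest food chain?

5 species

One longest chain: E → D → A → B → G.
It has 5 species and 4 links.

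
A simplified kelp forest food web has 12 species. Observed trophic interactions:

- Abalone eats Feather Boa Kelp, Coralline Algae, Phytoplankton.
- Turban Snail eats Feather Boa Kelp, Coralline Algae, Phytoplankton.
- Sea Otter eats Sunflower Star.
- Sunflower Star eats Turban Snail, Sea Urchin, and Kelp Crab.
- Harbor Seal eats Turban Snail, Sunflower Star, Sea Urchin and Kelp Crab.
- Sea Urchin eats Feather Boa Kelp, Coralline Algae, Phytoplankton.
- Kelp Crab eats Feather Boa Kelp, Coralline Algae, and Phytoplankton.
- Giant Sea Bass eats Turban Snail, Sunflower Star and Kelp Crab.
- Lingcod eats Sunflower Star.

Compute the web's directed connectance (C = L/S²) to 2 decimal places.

C = 0.17

The web has S = 12 species and L = 24 feeding links.
C = L / S² = 24 / 144 = 0.1667 ≈ 0.17.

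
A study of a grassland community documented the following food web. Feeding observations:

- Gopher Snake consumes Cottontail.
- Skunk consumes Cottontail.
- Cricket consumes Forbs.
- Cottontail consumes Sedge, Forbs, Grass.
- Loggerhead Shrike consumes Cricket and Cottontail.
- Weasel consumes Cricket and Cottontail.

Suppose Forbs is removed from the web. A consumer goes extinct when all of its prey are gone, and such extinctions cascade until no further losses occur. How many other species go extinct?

1

Remove Forbs.
Round 1: Cricket (all prey gone) → extinct.
No further losses. Total secondary extinctions: 1.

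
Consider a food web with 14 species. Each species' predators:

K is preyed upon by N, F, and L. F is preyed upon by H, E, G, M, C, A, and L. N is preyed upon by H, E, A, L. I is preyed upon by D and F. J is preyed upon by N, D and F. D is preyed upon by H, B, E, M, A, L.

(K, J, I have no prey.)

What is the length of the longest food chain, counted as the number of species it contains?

One longest chain: J → D → A.
It has 3 species and 2 links.

3 species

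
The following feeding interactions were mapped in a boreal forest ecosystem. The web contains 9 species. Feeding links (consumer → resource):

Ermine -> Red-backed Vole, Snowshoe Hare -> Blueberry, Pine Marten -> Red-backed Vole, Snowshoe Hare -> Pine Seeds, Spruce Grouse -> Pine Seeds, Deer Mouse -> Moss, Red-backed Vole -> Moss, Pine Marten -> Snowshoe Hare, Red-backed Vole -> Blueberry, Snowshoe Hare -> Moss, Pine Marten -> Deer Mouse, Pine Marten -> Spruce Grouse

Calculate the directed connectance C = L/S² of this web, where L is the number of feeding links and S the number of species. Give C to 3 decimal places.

C = 0.148

The web has S = 9 species and L = 12 feeding links.
C = L / S² = 12 / 81 = 0.1481 ≈ 0.148.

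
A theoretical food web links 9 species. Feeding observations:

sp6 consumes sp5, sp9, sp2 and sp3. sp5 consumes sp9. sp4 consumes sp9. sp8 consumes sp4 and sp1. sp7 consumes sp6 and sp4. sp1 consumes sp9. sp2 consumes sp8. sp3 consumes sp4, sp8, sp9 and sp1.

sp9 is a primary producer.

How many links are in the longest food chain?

One longest chain: sp9 → sp1 → sp8 → sp3 → sp6 → sp7.
It has 6 species and 5 links.

5 links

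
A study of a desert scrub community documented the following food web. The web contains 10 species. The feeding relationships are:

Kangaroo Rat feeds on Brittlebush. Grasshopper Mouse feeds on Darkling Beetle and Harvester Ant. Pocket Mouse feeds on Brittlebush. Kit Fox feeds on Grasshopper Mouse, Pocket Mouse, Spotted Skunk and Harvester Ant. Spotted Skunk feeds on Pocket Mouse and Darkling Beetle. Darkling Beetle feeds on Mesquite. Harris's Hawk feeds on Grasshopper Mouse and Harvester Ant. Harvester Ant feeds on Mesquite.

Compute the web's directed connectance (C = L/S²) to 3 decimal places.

C = 0.140

The web has S = 10 species and L = 14 feeding links.
C = L / S² = 14 / 100 = 0.1400 ≈ 0.140.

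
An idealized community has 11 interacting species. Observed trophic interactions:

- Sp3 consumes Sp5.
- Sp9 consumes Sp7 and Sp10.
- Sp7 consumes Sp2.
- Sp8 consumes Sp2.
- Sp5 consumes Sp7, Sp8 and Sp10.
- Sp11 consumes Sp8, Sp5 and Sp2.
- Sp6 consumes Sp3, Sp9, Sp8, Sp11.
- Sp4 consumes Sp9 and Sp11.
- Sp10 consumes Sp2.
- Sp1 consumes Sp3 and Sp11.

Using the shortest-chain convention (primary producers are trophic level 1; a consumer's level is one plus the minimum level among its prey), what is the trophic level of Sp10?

Sp2 is a producer → level 1.
Sp10 eats Sp2 → level 2.

Trophic level 2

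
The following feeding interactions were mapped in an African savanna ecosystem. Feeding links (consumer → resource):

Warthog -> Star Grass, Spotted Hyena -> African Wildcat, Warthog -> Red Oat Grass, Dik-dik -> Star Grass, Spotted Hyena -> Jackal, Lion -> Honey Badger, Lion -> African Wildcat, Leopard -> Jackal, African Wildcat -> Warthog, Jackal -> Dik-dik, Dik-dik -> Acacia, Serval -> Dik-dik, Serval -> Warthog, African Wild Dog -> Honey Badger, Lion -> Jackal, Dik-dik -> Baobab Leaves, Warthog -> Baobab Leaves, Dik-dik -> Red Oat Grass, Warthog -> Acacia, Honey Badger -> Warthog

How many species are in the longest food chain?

4 species

One longest chain: Red Oat Grass → Dik-dik → Jackal → Leopard.
It has 4 species and 3 links.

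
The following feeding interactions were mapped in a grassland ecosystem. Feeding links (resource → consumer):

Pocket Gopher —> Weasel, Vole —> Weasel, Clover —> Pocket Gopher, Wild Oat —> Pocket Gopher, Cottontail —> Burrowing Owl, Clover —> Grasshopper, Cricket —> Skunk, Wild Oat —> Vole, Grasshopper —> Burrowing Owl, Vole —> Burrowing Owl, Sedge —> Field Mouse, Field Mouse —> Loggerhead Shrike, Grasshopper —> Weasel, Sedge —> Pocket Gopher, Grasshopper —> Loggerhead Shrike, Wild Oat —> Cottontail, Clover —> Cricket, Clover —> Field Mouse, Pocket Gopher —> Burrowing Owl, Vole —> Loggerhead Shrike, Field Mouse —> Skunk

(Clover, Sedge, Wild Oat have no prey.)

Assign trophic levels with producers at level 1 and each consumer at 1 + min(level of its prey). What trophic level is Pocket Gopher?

Trophic level 2

Clover is a producer → level 1.
Pocket Gopher eats Clover → level 2.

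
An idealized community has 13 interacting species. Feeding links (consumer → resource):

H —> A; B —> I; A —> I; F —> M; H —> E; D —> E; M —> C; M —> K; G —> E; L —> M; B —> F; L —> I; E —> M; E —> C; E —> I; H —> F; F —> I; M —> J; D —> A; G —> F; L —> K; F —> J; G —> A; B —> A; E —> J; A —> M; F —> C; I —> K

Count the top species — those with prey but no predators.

5

Top species (has prey, but nothing eats it): L, H, G, D, B.
Count: 5.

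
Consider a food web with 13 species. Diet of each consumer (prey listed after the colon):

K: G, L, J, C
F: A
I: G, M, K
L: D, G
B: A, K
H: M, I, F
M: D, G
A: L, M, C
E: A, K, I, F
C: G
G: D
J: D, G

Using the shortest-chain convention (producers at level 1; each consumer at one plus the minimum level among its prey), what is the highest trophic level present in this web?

4

Producers (level 1): D.
Following each consumer down to its lowest-level prey: D → L → A → B (levels 1 through 4).
All prey of B (A 3, K 3) are at level 3 or above, so B is at level 1 + 3 = 4.
Every consumer has at least one prey at level 3 or below, so none exceeds level 4.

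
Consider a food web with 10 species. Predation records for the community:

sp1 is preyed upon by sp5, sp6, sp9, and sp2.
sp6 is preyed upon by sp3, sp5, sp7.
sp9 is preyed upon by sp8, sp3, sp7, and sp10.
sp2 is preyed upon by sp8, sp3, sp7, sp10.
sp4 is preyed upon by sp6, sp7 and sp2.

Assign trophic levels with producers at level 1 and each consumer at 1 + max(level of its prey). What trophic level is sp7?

Trophic level 3

sp1 is a producer → level 1.
sp9 eats sp1 → level 2.
sp7 eats sp9 (level 2); other prey at levels: sp4 1, sp6 2, sp2 2 → level 3.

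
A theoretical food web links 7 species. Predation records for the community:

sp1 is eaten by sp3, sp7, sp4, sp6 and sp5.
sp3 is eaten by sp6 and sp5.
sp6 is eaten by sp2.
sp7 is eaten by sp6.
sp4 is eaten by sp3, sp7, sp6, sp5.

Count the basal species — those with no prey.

1

Basal species (no prey listed): sp1.
Count: 1.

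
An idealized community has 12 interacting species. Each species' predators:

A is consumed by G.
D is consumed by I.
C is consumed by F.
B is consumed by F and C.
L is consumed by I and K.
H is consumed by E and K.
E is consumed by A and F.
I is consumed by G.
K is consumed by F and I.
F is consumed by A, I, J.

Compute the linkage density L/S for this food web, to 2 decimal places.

There are L = 17 links among S = 12 species.
L/S = 17/12 = 1.4167 ≈ 1.42.

L/S = 1.42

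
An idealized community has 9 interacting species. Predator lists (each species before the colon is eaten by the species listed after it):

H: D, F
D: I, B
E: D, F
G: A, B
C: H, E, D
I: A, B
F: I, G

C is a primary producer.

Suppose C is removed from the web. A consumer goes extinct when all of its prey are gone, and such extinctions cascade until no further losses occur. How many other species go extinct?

Remove C.
Round 1: H (all prey gone), E (all prey gone) → extinct.
Round 2: D (all prey gone), F (all prey gone) → extinct.
Round 3: I (all prey gone), G (all prey gone) → extinct.
Round 4: A (all prey gone), B (all prey gone) → extinct.
No further losses. Total secondary extinctions: 8.

8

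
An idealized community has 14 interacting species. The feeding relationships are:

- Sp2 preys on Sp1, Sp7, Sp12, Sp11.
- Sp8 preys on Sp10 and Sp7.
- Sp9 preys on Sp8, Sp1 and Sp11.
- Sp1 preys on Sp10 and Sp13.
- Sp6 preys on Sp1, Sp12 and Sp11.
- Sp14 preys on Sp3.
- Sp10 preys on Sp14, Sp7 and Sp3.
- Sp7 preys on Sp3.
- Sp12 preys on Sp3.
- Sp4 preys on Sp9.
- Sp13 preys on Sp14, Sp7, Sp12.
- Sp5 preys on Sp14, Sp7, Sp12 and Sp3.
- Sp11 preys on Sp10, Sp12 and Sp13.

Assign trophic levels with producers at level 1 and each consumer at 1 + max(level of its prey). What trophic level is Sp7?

Sp3 is a producer → level 1.
Sp7 eats Sp3 → level 2.

Trophic level 2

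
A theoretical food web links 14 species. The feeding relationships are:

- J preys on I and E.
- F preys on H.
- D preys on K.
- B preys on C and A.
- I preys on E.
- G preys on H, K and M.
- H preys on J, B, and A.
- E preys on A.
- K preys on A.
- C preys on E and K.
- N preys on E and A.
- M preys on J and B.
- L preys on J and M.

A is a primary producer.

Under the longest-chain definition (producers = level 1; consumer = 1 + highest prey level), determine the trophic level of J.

Trophic level 4

A is a producer → level 1.
E eats A → level 2.
I eats E → level 3.
J eats I (level 3); other prey at levels: E 2 → level 4.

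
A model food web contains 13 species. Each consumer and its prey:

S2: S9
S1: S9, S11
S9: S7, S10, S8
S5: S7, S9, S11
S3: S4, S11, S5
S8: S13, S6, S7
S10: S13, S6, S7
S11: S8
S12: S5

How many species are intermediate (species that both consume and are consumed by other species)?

Intermediate species (has both prey and predators): S10, S8, S9, S11, S5.
Count: 5.

5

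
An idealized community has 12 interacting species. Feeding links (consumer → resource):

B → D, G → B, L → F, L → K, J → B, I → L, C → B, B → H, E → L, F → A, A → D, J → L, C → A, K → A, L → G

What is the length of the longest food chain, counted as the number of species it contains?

5 species

One longest chain: H → B → G → L → J.
It has 5 species and 4 links.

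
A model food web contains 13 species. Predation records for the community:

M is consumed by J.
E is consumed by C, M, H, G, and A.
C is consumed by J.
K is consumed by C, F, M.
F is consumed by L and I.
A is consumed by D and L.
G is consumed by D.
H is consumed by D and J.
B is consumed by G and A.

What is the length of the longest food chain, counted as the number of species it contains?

3 species

One longest chain: B → G → D.
It has 3 species and 2 links.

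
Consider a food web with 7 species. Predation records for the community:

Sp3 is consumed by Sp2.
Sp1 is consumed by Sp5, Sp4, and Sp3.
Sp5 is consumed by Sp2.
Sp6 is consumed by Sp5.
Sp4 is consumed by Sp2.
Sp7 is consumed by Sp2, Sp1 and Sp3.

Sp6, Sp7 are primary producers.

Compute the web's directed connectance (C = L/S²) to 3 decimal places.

The web has S = 7 species and L = 10 feeding links.
C = L / S² = 10 / 49 = 0.2041 ≈ 0.204.

C = 0.204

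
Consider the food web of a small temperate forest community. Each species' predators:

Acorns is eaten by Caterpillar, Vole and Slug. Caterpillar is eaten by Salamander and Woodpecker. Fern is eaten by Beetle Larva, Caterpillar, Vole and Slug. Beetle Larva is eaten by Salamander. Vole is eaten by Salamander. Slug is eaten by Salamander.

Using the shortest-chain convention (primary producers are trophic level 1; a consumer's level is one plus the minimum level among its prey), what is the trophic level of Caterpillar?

Trophic level 2

Fern is a producer → level 1.
Caterpillar eats Fern → level 2.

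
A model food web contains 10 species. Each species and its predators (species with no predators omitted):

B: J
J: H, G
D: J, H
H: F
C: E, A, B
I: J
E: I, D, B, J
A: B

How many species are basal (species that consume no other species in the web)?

Basal species (no prey listed): C.
Count: 1.

1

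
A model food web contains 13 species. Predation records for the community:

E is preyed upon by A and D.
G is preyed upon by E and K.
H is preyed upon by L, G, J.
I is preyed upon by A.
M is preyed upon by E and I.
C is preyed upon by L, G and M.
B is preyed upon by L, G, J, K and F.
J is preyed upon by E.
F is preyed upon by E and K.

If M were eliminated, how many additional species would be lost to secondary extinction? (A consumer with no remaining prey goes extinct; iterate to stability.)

Remove M.
Round 1: I (all prey gone) → extinct.
No further losses. Total secondary extinctions: 1.

1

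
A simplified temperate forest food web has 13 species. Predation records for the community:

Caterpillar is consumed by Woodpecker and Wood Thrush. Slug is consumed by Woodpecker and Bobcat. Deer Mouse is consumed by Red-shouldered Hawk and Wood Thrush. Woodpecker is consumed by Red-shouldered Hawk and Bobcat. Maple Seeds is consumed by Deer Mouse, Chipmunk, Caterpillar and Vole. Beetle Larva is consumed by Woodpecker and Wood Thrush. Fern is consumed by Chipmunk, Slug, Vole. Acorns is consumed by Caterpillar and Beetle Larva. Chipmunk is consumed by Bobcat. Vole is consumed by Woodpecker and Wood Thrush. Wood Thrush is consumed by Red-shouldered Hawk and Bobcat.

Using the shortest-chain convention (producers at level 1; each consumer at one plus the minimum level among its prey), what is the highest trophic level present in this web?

Producers (level 1): Acorns, Fern, Maple Seeds.
Following each consumer down to its lowest-level prey: Maple Seeds → Deer Mouse → Red-shouldered Hawk (levels 1 through 3).
All prey of Red-shouldered Hawk (Deer Mouse 2, Woodpecker 3, Wood Thrush 3) are at level 2 or above, so Red-shouldered Hawk is at level 1 + 2 = 3.
Every consumer has at least one prey at level 2 or below, so none exceeds level 3.

3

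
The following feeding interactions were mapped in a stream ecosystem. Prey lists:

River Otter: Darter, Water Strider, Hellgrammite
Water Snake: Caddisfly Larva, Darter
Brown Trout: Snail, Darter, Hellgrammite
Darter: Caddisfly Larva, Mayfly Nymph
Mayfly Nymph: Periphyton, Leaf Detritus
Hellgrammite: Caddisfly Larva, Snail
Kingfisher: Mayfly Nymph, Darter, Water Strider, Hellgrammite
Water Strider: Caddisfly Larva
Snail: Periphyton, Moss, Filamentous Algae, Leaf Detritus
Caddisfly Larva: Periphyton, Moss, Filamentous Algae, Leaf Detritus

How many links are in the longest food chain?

One longest chain: Periphyton → Caddisfly Larva → Hellgrammite → Brown Trout.
It has 4 species and 3 links.

3 links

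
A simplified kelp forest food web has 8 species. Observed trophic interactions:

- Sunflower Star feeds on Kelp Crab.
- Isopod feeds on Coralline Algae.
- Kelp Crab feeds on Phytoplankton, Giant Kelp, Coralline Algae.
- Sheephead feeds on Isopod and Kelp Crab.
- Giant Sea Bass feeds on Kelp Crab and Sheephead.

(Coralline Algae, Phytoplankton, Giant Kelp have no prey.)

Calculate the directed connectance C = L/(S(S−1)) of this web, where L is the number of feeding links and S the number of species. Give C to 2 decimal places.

C = 0.16

The web has S = 8 species and L = 9 feeding links.
C = L / (S(S−1)) = 9 / 56 = 0.1607 ≈ 0.16.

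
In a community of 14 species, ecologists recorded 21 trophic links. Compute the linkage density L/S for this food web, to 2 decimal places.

L/S = 1.50

There are L = 21 links among S = 14 species.
L/S = 21/14 = 1.5000 ≈ 1.50.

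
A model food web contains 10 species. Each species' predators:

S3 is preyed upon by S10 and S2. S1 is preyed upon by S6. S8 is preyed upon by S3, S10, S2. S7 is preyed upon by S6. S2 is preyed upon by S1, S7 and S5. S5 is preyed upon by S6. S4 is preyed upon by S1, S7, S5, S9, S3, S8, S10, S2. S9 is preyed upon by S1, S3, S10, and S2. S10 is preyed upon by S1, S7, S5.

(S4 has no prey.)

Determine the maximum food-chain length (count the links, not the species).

One longest chain: S4 → S8 → S3 → S2 → S7 → S6.
It has 6 species and 5 links.

5 links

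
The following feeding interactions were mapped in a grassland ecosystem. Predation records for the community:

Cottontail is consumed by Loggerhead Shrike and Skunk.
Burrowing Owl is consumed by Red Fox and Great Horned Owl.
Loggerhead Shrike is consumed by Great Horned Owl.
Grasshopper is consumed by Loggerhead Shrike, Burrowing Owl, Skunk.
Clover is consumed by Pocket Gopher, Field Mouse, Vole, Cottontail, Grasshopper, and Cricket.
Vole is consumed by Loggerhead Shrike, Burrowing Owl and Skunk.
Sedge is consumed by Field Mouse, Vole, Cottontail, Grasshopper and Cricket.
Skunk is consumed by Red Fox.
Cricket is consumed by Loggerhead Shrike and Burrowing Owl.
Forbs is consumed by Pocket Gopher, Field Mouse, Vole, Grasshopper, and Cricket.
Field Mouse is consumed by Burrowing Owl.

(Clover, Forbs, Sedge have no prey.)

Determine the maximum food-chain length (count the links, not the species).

3 links

One longest chain: Clover → Grasshopper → Burrowing Owl → Great Horned Owl.
It has 4 species and 3 links.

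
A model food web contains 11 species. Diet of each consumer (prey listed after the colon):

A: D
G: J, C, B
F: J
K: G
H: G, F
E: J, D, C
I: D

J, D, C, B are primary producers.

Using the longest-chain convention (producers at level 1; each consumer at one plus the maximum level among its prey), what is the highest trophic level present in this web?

Producers (level 1): J, D, C, B.
J → G → K gives K level 3.
No species has a prey at level 3, so no species reaches level 4.

3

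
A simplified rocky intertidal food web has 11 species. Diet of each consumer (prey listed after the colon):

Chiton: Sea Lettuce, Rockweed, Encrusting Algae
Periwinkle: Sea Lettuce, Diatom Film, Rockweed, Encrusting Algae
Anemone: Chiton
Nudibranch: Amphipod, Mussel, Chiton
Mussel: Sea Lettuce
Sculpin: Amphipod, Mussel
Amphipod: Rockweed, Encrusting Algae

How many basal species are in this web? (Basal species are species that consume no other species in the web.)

Basal species (no prey listed): Sea Lettuce, Diatom Film, Rockweed, Encrusting Algae.
Count: 4.

4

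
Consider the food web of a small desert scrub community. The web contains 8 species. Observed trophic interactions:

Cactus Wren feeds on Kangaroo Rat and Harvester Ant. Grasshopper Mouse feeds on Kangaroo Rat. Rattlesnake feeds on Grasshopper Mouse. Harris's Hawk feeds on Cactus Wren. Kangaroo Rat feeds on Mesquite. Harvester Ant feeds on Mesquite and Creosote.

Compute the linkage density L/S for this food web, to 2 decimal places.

There are L = 8 links among S = 8 species.
L/S = 8/8 = 1.0000 ≈ 1.00.

L/S = 1.00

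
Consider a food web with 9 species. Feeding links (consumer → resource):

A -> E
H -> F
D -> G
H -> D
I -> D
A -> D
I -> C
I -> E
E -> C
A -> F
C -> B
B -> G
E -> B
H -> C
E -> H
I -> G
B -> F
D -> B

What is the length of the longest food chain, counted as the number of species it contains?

6 species

One longest chain: F → B → C → H → E → A.
It has 6 species and 5 links.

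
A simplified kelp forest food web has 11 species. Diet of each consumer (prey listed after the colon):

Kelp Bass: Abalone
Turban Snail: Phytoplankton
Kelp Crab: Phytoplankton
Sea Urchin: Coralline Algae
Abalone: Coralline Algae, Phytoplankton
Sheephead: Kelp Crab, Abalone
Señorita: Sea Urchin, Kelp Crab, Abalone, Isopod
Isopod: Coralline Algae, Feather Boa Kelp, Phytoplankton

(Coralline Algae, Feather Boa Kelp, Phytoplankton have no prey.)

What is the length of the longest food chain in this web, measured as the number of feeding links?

One longest chain: Phytoplankton → Kelp Crab → Sheephead.
It has 3 species and 2 links.

2 links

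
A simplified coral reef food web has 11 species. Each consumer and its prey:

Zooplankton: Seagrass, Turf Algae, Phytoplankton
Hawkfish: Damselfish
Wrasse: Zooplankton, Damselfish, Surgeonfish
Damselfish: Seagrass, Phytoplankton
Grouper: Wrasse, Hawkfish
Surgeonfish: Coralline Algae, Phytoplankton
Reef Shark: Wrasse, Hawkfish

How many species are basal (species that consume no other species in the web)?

4

Basal species (no prey listed): Seagrass, Turf Algae, Coralline Algae, Phytoplankton.
Count: 4.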